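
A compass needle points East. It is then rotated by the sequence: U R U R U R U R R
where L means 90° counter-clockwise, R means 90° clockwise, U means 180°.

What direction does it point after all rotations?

Start: East
  U (U-turn (180°)) -> West
  R (right (90° clockwise)) -> North
  U (U-turn (180°)) -> South
  R (right (90° clockwise)) -> West
  U (U-turn (180°)) -> East
  R (right (90° clockwise)) -> South
  U (U-turn (180°)) -> North
  R (right (90° clockwise)) -> East
  R (right (90° clockwise)) -> South
Final: South

Answer: Final heading: South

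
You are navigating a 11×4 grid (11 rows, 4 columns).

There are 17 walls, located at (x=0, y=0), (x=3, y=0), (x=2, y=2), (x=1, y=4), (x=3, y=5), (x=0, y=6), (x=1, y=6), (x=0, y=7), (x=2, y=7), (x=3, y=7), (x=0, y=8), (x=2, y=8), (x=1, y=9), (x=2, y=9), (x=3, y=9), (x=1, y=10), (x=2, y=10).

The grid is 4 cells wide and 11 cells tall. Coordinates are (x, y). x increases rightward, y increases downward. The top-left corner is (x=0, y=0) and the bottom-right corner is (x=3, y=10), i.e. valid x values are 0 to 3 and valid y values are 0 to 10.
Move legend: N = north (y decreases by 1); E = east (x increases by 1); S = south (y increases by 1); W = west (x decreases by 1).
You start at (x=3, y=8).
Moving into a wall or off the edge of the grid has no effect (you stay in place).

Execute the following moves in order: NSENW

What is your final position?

Answer: Final position: (x=3, y=8)

Derivation:
Start: (x=3, y=8)
  N (north): blocked, stay at (x=3, y=8)
  S (south): blocked, stay at (x=3, y=8)
  E (east): blocked, stay at (x=3, y=8)
  N (north): blocked, stay at (x=3, y=8)
  W (west): blocked, stay at (x=3, y=8)
Final: (x=3, y=8)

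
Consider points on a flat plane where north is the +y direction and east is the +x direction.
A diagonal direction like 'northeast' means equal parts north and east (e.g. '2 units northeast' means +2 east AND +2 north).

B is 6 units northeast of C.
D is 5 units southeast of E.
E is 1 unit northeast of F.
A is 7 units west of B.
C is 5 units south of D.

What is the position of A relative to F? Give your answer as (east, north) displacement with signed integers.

Answer: A is at (east=5, north=-3) relative to F.

Derivation:
Place F at the origin (east=0, north=0).
  E is 1 unit northeast of F: delta (east=+1, north=+1); E at (east=1, north=1).
  D is 5 units southeast of E: delta (east=+5, north=-5); D at (east=6, north=-4).
  C is 5 units south of D: delta (east=+0, north=-5); C at (east=6, north=-9).
  B is 6 units northeast of C: delta (east=+6, north=+6); B at (east=12, north=-3).
  A is 7 units west of B: delta (east=-7, north=+0); A at (east=5, north=-3).
Therefore A relative to F: (east=5, north=-3).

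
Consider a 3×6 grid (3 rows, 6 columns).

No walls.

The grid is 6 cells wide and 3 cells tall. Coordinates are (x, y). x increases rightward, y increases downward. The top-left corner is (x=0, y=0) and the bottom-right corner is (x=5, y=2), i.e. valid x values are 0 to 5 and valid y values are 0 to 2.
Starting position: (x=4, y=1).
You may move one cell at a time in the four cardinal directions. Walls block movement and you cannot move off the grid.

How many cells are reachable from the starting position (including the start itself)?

BFS flood-fill from (x=4, y=1):
  Distance 0: (x=4, y=1)
  Distance 1: (x=4, y=0), (x=3, y=1), (x=5, y=1), (x=4, y=2)
  Distance 2: (x=3, y=0), (x=5, y=0), (x=2, y=1), (x=3, y=2), (x=5, y=2)
  Distance 3: (x=2, y=0), (x=1, y=1), (x=2, y=2)
  Distance 4: (x=1, y=0), (x=0, y=1), (x=1, y=2)
  Distance 5: (x=0, y=0), (x=0, y=2)
Total reachable: 18 (grid has 18 open cells total)

Answer: Reachable cells: 18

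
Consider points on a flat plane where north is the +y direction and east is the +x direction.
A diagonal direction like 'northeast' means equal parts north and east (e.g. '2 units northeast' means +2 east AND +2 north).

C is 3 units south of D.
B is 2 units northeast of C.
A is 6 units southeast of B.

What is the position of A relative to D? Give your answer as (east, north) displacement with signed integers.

Answer: A is at (east=8, north=-7) relative to D.

Derivation:
Place D at the origin (east=0, north=0).
  C is 3 units south of D: delta (east=+0, north=-3); C at (east=0, north=-3).
  B is 2 units northeast of C: delta (east=+2, north=+2); B at (east=2, north=-1).
  A is 6 units southeast of B: delta (east=+6, north=-6); A at (east=8, north=-7).
Therefore A relative to D: (east=8, north=-7).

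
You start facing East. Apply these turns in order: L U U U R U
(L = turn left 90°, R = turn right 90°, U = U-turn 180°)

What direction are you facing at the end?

Start: East
  L (left (90° counter-clockwise)) -> North
  U (U-turn (180°)) -> South
  U (U-turn (180°)) -> North
  U (U-turn (180°)) -> South
  R (right (90° clockwise)) -> West
  U (U-turn (180°)) -> East
Final: East

Answer: Final heading: East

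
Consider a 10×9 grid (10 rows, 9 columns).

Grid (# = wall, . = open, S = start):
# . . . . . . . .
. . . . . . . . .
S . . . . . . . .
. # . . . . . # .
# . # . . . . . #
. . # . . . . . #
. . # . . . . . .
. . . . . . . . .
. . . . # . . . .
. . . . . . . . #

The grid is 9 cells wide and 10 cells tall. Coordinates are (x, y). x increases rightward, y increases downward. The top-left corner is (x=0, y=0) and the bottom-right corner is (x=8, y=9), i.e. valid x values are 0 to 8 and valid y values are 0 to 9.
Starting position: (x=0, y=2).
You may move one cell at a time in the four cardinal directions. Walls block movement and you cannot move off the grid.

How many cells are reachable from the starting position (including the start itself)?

Answer: Reachable cells: 79

Derivation:
BFS flood-fill from (x=0, y=2):
  Distance 0: (x=0, y=2)
  Distance 1: (x=0, y=1), (x=1, y=2), (x=0, y=3)
  Distance 2: (x=1, y=1), (x=2, y=2)
  Distance 3: (x=1, y=0), (x=2, y=1), (x=3, y=2), (x=2, y=3)
  Distance 4: (x=2, y=0), (x=3, y=1), (x=4, y=2), (x=3, y=3)
  Distance 5: (x=3, y=0), (x=4, y=1), (x=5, y=2), (x=4, y=3), (x=3, y=4)
  Distance 6: (x=4, y=0), (x=5, y=1), (x=6, y=2), (x=5, y=3), (x=4, y=4), (x=3, y=5)
  Distance 7: (x=5, y=0), (x=6, y=1), (x=7, y=2), (x=6, y=3), (x=5, y=4), (x=4, y=5), (x=3, y=6)
  Distance 8: (x=6, y=0), (x=7, y=1), (x=8, y=2), (x=6, y=4), (x=5, y=5), (x=4, y=6), (x=3, y=7)
  Distance 9: (x=7, y=0), (x=8, y=1), (x=8, y=3), (x=7, y=4), (x=6, y=5), (x=5, y=6), (x=2, y=7), (x=4, y=7), (x=3, y=8)
  Distance 10: (x=8, y=0), (x=7, y=5), (x=6, y=6), (x=1, y=7), (x=5, y=7), (x=2, y=8), (x=3, y=9)
  Distance 11: (x=1, y=6), (x=7, y=6), (x=0, y=7), (x=6, y=7), (x=1, y=8), (x=5, y=8), (x=2, y=9), (x=4, y=9)
  Distance 12: (x=1, y=5), (x=0, y=6), (x=8, y=6), (x=7, y=7), (x=0, y=8), (x=6, y=8), (x=1, y=9), (x=5, y=9)
  Distance 13: (x=1, y=4), (x=0, y=5), (x=8, y=7), (x=7, y=8), (x=0, y=9), (x=6, y=9)
  Distance 14: (x=8, y=8), (x=7, y=9)
Total reachable: 79 (grid has 79 open cells total)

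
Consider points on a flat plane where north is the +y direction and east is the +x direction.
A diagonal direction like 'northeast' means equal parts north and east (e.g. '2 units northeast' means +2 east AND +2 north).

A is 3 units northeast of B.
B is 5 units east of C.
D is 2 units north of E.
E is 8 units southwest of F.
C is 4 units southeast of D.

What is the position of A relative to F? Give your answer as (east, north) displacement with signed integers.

Answer: A is at (east=4, north=-7) relative to F.

Derivation:
Place F at the origin (east=0, north=0).
  E is 8 units southwest of F: delta (east=-8, north=-8); E at (east=-8, north=-8).
  D is 2 units north of E: delta (east=+0, north=+2); D at (east=-8, north=-6).
  C is 4 units southeast of D: delta (east=+4, north=-4); C at (east=-4, north=-10).
  B is 5 units east of C: delta (east=+5, north=+0); B at (east=1, north=-10).
  A is 3 units northeast of B: delta (east=+3, north=+3); A at (east=4, north=-7).
Therefore A relative to F: (east=4, north=-7).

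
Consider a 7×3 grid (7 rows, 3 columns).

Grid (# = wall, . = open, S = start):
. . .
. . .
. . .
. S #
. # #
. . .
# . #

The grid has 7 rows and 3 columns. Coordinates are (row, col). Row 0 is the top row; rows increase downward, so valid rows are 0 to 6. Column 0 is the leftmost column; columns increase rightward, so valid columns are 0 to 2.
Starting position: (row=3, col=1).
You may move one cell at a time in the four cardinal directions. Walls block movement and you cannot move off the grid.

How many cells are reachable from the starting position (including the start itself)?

Answer: Reachable cells: 16

Derivation:
BFS flood-fill from (row=3, col=1):
  Distance 0: (row=3, col=1)
  Distance 1: (row=2, col=1), (row=3, col=0)
  Distance 2: (row=1, col=1), (row=2, col=0), (row=2, col=2), (row=4, col=0)
  Distance 3: (row=0, col=1), (row=1, col=0), (row=1, col=2), (row=5, col=0)
  Distance 4: (row=0, col=0), (row=0, col=2), (row=5, col=1)
  Distance 5: (row=5, col=2), (row=6, col=1)
Total reachable: 16 (grid has 16 open cells total)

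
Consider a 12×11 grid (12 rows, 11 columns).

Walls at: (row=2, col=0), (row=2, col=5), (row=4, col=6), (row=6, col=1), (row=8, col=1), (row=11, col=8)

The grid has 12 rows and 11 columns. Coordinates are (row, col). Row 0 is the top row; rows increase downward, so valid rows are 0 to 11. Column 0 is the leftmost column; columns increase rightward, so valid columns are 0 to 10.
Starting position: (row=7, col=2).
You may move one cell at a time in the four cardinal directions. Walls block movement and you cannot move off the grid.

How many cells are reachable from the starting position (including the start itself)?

Answer: Reachable cells: 126

Derivation:
BFS flood-fill from (row=7, col=2):
  Distance 0: (row=7, col=2)
  Distance 1: (row=6, col=2), (row=7, col=1), (row=7, col=3), (row=8, col=2)
  Distance 2: (row=5, col=2), (row=6, col=3), (row=7, col=0), (row=7, col=4), (row=8, col=3), (row=9, col=2)
  Distance 3: (row=4, col=2), (row=5, col=1), (row=5, col=3), (row=6, col=0), (row=6, col=4), (row=7, col=5), (row=8, col=0), (row=8, col=4), (row=9, col=1), (row=9, col=3), (row=10, col=2)
  Distance 4: (row=3, col=2), (row=4, col=1), (row=4, col=3), (row=5, col=0), (row=5, col=4), (row=6, col=5), (row=7, col=6), (row=8, col=5), (row=9, col=0), (row=9, col=4), (row=10, col=1), (row=10, col=3), (row=11, col=2)
  Distance 5: (row=2, col=2), (row=3, col=1), (row=3, col=3), (row=4, col=0), (row=4, col=4), (row=5, col=5), (row=6, col=6), (row=7, col=7), (row=8, col=6), (row=9, col=5), (row=10, col=0), (row=10, col=4), (row=11, col=1), (row=11, col=3)
  Distance 6: (row=1, col=2), (row=2, col=1), (row=2, col=3), (row=3, col=0), (row=3, col=4), (row=4, col=5), (row=5, col=6), (row=6, col=7), (row=7, col=8), (row=8, col=7), (row=9, col=6), (row=10, col=5), (row=11, col=0), (row=11, col=4)
  Distance 7: (row=0, col=2), (row=1, col=1), (row=1, col=3), (row=2, col=4), (row=3, col=5), (row=5, col=7), (row=6, col=8), (row=7, col=9), (row=8, col=8), (row=9, col=7), (row=10, col=6), (row=11, col=5)
  Distance 8: (row=0, col=1), (row=0, col=3), (row=1, col=0), (row=1, col=4), (row=3, col=6), (row=4, col=7), (row=5, col=8), (row=6, col=9), (row=7, col=10), (row=8, col=9), (row=9, col=8), (row=10, col=7), (row=11, col=6)
  Distance 9: (row=0, col=0), (row=0, col=4), (row=1, col=5), (row=2, col=6), (row=3, col=7), (row=4, col=8), (row=5, col=9), (row=6, col=10), (row=8, col=10), (row=9, col=9), (row=10, col=8), (row=11, col=7)
  Distance 10: (row=0, col=5), (row=1, col=6), (row=2, col=7), (row=3, col=8), (row=4, col=9), (row=5, col=10), (row=9, col=10), (row=10, col=9)
  Distance 11: (row=0, col=6), (row=1, col=7), (row=2, col=8), (row=3, col=9), (row=4, col=10), (row=10, col=10), (row=11, col=9)
  Distance 12: (row=0, col=7), (row=1, col=8), (row=2, col=9), (row=3, col=10), (row=11, col=10)
  Distance 13: (row=0, col=8), (row=1, col=9), (row=2, col=10)
  Distance 14: (row=0, col=9), (row=1, col=10)
  Distance 15: (row=0, col=10)
Total reachable: 126 (grid has 126 open cells total)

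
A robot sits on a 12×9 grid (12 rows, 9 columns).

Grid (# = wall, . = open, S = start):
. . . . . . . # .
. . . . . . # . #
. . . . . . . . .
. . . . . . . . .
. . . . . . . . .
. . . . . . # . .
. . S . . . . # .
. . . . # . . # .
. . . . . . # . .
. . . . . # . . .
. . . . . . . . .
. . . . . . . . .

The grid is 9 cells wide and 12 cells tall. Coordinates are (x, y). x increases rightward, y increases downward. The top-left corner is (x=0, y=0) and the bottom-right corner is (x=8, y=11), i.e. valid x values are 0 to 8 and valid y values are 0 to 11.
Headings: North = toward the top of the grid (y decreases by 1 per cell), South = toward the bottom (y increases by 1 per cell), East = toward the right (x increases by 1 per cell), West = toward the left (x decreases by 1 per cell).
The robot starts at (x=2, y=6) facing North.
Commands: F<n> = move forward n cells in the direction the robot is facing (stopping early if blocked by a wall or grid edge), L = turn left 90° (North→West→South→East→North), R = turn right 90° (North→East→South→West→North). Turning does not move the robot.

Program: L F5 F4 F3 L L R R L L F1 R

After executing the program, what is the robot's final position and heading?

Answer: Final position: (x=1, y=6), facing South

Derivation:
Start: (x=2, y=6), facing North
  L: turn left, now facing West
  F5: move forward 2/5 (blocked), now at (x=0, y=6)
  F4: move forward 0/4 (blocked), now at (x=0, y=6)
  F3: move forward 0/3 (blocked), now at (x=0, y=6)
  L: turn left, now facing South
  L: turn left, now facing East
  R: turn right, now facing South
  R: turn right, now facing West
  L: turn left, now facing South
  L: turn left, now facing East
  F1: move forward 1, now at (x=1, y=6)
  R: turn right, now facing South
Final: (x=1, y=6), facing South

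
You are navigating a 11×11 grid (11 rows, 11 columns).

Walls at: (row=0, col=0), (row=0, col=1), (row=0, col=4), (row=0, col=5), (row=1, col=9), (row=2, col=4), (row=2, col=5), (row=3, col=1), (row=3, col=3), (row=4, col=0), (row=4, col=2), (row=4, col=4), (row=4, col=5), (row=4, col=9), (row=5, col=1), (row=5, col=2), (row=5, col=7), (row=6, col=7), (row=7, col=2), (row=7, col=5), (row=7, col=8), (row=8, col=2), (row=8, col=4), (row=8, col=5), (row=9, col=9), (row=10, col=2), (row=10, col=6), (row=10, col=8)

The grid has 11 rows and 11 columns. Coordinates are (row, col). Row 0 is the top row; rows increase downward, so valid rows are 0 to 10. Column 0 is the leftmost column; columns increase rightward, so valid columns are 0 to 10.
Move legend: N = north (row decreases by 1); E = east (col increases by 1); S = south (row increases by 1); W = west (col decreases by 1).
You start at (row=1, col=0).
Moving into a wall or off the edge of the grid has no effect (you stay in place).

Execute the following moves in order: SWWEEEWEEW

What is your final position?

Start: (row=1, col=0)
  S (south): (row=1, col=0) -> (row=2, col=0)
  W (west): blocked, stay at (row=2, col=0)
  W (west): blocked, stay at (row=2, col=0)
  E (east): (row=2, col=0) -> (row=2, col=1)
  E (east): (row=2, col=1) -> (row=2, col=2)
  E (east): (row=2, col=2) -> (row=2, col=3)
  W (west): (row=2, col=3) -> (row=2, col=2)
  E (east): (row=2, col=2) -> (row=2, col=3)
  E (east): blocked, stay at (row=2, col=3)
  W (west): (row=2, col=3) -> (row=2, col=2)
Final: (row=2, col=2)

Answer: Final position: (row=2, col=2)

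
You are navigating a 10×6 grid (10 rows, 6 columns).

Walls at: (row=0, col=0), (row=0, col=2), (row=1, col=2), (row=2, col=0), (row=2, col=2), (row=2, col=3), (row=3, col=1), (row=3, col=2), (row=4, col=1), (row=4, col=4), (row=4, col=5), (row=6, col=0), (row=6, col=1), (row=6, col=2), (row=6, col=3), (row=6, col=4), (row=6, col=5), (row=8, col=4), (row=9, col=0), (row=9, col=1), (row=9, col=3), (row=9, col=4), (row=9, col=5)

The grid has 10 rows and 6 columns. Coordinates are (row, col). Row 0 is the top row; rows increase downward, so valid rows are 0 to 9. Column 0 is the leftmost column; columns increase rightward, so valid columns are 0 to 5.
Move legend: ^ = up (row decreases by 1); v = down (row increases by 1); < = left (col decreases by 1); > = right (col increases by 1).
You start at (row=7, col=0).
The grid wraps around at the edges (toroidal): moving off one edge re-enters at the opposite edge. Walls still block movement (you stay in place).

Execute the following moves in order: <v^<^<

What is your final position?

Start: (row=7, col=0)
  < (left): (row=7, col=0) -> (row=7, col=5)
  v (down): (row=7, col=5) -> (row=8, col=5)
  ^ (up): (row=8, col=5) -> (row=7, col=5)
  < (left): (row=7, col=5) -> (row=7, col=4)
  ^ (up): blocked, stay at (row=7, col=4)
  < (left): (row=7, col=4) -> (row=7, col=3)
Final: (row=7, col=3)

Answer: Final position: (row=7, col=3)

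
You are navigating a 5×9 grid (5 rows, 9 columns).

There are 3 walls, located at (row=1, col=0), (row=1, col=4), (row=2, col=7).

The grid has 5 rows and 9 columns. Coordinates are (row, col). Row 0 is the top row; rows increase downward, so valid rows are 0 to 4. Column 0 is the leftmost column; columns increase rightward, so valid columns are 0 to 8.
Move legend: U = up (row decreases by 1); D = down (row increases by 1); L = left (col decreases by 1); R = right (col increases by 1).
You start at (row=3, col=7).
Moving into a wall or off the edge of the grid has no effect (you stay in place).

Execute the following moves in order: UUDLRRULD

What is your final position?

Answer: Final position: (row=4, col=7)

Derivation:
Start: (row=3, col=7)
  U (up): blocked, stay at (row=3, col=7)
  U (up): blocked, stay at (row=3, col=7)
  D (down): (row=3, col=7) -> (row=4, col=7)
  L (left): (row=4, col=7) -> (row=4, col=6)
  R (right): (row=4, col=6) -> (row=4, col=7)
  R (right): (row=4, col=7) -> (row=4, col=8)
  U (up): (row=4, col=8) -> (row=3, col=8)
  L (left): (row=3, col=8) -> (row=3, col=7)
  D (down): (row=3, col=7) -> (row=4, col=7)
Final: (row=4, col=7)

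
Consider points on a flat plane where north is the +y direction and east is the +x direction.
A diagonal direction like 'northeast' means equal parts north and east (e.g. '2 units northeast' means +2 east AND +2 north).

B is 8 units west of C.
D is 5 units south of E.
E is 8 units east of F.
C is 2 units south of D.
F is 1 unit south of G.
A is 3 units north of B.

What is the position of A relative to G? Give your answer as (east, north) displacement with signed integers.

Answer: A is at (east=0, north=-5) relative to G.

Derivation:
Place G at the origin (east=0, north=0).
  F is 1 unit south of G: delta (east=+0, north=-1); F at (east=0, north=-1).
  E is 8 units east of F: delta (east=+8, north=+0); E at (east=8, north=-1).
  D is 5 units south of E: delta (east=+0, north=-5); D at (east=8, north=-6).
  C is 2 units south of D: delta (east=+0, north=-2); C at (east=8, north=-8).
  B is 8 units west of C: delta (east=-8, north=+0); B at (east=0, north=-8).
  A is 3 units north of B: delta (east=+0, north=+3); A at (east=0, north=-5).
Therefore A relative to G: (east=0, north=-5).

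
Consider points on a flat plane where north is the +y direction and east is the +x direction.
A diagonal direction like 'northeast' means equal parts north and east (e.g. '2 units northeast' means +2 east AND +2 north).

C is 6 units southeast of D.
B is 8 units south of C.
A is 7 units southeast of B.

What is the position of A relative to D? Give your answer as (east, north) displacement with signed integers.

Answer: A is at (east=13, north=-21) relative to D.

Derivation:
Place D at the origin (east=0, north=0).
  C is 6 units southeast of D: delta (east=+6, north=-6); C at (east=6, north=-6).
  B is 8 units south of C: delta (east=+0, north=-8); B at (east=6, north=-14).
  A is 7 units southeast of B: delta (east=+7, north=-7); A at (east=13, north=-21).
Therefore A relative to D: (east=13, north=-21).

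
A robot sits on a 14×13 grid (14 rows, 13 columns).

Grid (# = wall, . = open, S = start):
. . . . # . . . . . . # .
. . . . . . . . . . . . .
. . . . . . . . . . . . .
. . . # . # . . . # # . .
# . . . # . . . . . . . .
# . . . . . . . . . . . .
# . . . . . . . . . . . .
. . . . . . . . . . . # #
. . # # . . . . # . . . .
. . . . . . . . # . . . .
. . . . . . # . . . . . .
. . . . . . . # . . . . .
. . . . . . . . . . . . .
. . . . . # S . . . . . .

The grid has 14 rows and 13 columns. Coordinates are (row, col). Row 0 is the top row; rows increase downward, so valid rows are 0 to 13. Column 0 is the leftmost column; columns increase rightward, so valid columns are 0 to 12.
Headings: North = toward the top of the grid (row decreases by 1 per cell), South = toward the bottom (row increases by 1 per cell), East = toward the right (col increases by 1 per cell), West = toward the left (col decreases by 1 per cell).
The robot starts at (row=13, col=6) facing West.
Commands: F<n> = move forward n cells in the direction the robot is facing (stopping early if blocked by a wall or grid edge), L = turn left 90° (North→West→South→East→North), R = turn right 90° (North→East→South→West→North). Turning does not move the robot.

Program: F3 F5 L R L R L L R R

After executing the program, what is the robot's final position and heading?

Answer: Final position: (row=13, col=6), facing West

Derivation:
Start: (row=13, col=6), facing West
  F3: move forward 0/3 (blocked), now at (row=13, col=6)
  F5: move forward 0/5 (blocked), now at (row=13, col=6)
  L: turn left, now facing South
  R: turn right, now facing West
  L: turn left, now facing South
  R: turn right, now facing West
  L: turn left, now facing South
  L: turn left, now facing East
  R: turn right, now facing South
  R: turn right, now facing West
Final: (row=13, col=6), facing West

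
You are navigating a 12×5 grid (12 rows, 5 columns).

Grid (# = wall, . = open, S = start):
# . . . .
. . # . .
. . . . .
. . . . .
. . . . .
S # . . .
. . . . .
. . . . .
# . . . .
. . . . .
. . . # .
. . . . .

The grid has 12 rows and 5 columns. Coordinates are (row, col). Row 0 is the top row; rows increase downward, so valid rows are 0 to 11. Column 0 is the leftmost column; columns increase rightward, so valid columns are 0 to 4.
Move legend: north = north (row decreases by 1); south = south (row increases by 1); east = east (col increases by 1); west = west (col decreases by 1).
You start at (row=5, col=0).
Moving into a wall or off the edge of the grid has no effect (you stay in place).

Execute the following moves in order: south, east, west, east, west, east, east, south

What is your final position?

Answer: Final position: (row=7, col=2)

Derivation:
Start: (row=5, col=0)
  south (south): (row=5, col=0) -> (row=6, col=0)
  east (east): (row=6, col=0) -> (row=6, col=1)
  west (west): (row=6, col=1) -> (row=6, col=0)
  east (east): (row=6, col=0) -> (row=6, col=1)
  west (west): (row=6, col=1) -> (row=6, col=0)
  east (east): (row=6, col=0) -> (row=6, col=1)
  east (east): (row=6, col=1) -> (row=6, col=2)
  south (south): (row=6, col=2) -> (row=7, col=2)
Final: (row=7, col=2)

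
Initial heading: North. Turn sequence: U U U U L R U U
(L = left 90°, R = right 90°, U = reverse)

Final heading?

Start: North
  U (U-turn (180°)) -> South
  U (U-turn (180°)) -> North
  U (U-turn (180°)) -> South
  U (U-turn (180°)) -> North
  L (left (90° counter-clockwise)) -> West
  R (right (90° clockwise)) -> North
  U (U-turn (180°)) -> South
  U (U-turn (180°)) -> North
Final: North

Answer: Final heading: North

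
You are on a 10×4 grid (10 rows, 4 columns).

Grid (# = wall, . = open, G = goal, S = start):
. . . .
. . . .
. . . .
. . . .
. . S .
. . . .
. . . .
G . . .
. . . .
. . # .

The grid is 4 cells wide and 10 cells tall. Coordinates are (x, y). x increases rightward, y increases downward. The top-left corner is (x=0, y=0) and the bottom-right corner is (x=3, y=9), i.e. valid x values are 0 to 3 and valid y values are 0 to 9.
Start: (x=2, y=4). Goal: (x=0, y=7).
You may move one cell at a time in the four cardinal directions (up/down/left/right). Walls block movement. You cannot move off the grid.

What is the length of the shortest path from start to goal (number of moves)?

BFS from (x=2, y=4) until reaching (x=0, y=7):
  Distance 0: (x=2, y=4)
  Distance 1: (x=2, y=3), (x=1, y=4), (x=3, y=4), (x=2, y=5)
  Distance 2: (x=2, y=2), (x=1, y=3), (x=3, y=3), (x=0, y=4), (x=1, y=5), (x=3, y=5), (x=2, y=6)
  Distance 3: (x=2, y=1), (x=1, y=2), (x=3, y=2), (x=0, y=3), (x=0, y=5), (x=1, y=6), (x=3, y=6), (x=2, y=7)
  Distance 4: (x=2, y=0), (x=1, y=1), (x=3, y=1), (x=0, y=2), (x=0, y=6), (x=1, y=7), (x=3, y=7), (x=2, y=8)
  Distance 5: (x=1, y=0), (x=3, y=0), (x=0, y=1), (x=0, y=7), (x=1, y=8), (x=3, y=8)  <- goal reached here
One shortest path (5 moves): (x=2, y=4) -> (x=1, y=4) -> (x=0, y=4) -> (x=0, y=5) -> (x=0, y=6) -> (x=0, y=7)

Answer: Shortest path length: 5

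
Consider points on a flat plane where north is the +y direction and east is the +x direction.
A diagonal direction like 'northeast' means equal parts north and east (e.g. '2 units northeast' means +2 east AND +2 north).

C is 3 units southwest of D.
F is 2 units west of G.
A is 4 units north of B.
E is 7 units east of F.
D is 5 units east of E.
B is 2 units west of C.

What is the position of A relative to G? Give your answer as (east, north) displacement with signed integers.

Answer: A is at (east=5, north=1) relative to G.

Derivation:
Place G at the origin (east=0, north=0).
  F is 2 units west of G: delta (east=-2, north=+0); F at (east=-2, north=0).
  E is 7 units east of F: delta (east=+7, north=+0); E at (east=5, north=0).
  D is 5 units east of E: delta (east=+5, north=+0); D at (east=10, north=0).
  C is 3 units southwest of D: delta (east=-3, north=-3); C at (east=7, north=-3).
  B is 2 units west of C: delta (east=-2, north=+0); B at (east=5, north=-3).
  A is 4 units north of B: delta (east=+0, north=+4); A at (east=5, north=1).
Therefore A relative to G: (east=5, north=1).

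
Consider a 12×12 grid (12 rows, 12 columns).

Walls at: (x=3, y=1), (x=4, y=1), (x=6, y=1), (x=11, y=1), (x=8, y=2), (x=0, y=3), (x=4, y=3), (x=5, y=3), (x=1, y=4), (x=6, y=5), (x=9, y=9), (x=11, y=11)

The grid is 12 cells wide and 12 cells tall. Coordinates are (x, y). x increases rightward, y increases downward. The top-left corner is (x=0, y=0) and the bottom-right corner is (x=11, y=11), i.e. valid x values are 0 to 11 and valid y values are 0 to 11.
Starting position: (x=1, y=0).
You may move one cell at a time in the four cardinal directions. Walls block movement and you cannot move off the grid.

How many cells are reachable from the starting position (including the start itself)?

BFS flood-fill from (x=1, y=0):
  Distance 0: (x=1, y=0)
  Distance 1: (x=0, y=0), (x=2, y=0), (x=1, y=1)
  Distance 2: (x=3, y=0), (x=0, y=1), (x=2, y=1), (x=1, y=2)
  Distance 3: (x=4, y=0), (x=0, y=2), (x=2, y=2), (x=1, y=3)
  Distance 4: (x=5, y=0), (x=3, y=2), (x=2, y=3)
  Distance 5: (x=6, y=0), (x=5, y=1), (x=4, y=2), (x=3, y=3), (x=2, y=4)
  Distance 6: (x=7, y=0), (x=5, y=2), (x=3, y=4), (x=2, y=5)
  Distance 7: (x=8, y=0), (x=7, y=1), (x=6, y=2), (x=4, y=4), (x=1, y=5), (x=3, y=5), (x=2, y=6)
  Distance 8: (x=9, y=0), (x=8, y=1), (x=7, y=2), (x=6, y=3), (x=5, y=4), (x=0, y=5), (x=4, y=5), (x=1, y=6), (x=3, y=6), (x=2, y=7)
  Distance 9: (x=10, y=0), (x=9, y=1), (x=7, y=3), (x=0, y=4), (x=6, y=4), (x=5, y=5), (x=0, y=6), (x=4, y=6), (x=1, y=7), (x=3, y=7), (x=2, y=8)
  Distance 10: (x=11, y=0), (x=10, y=1), (x=9, y=2), (x=8, y=3), (x=7, y=4), (x=5, y=6), (x=0, y=7), (x=4, y=7), (x=1, y=8), (x=3, y=8), (x=2, y=9)
  Distance 11: (x=10, y=2), (x=9, y=3), (x=8, y=4), (x=7, y=5), (x=6, y=6), (x=5, y=7), (x=0, y=8), (x=4, y=8), (x=1, y=9), (x=3, y=9), (x=2, y=10)
  Distance 12: (x=11, y=2), (x=10, y=3), (x=9, y=4), (x=8, y=5), (x=7, y=6), (x=6, y=7), (x=5, y=8), (x=0, y=9), (x=4, y=9), (x=1, y=10), (x=3, y=10), (x=2, y=11)
  Distance 13: (x=11, y=3), (x=10, y=4), (x=9, y=5), (x=8, y=6), (x=7, y=7), (x=6, y=8), (x=5, y=9), (x=0, y=10), (x=4, y=10), (x=1, y=11), (x=3, y=11)
  Distance 14: (x=11, y=4), (x=10, y=5), (x=9, y=6), (x=8, y=7), (x=7, y=8), (x=6, y=9), (x=5, y=10), (x=0, y=11), (x=4, y=11)
  Distance 15: (x=11, y=5), (x=10, y=6), (x=9, y=7), (x=8, y=8), (x=7, y=9), (x=6, y=10), (x=5, y=11)
  Distance 16: (x=11, y=6), (x=10, y=7), (x=9, y=8), (x=8, y=9), (x=7, y=10), (x=6, y=11)
  Distance 17: (x=11, y=7), (x=10, y=8), (x=8, y=10), (x=7, y=11)
  Distance 18: (x=11, y=8), (x=10, y=9), (x=9, y=10), (x=8, y=11)
  Distance 19: (x=11, y=9), (x=10, y=10), (x=9, y=11)
  Distance 20: (x=11, y=10), (x=10, y=11)
Total reachable: 132 (grid has 132 open cells total)

Answer: Reachable cells: 132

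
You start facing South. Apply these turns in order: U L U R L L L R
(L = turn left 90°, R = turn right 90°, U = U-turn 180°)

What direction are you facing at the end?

Answer: Final heading: North

Derivation:
Start: South
  U (U-turn (180°)) -> North
  L (left (90° counter-clockwise)) -> West
  U (U-turn (180°)) -> East
  R (right (90° clockwise)) -> South
  L (left (90° counter-clockwise)) -> East
  L (left (90° counter-clockwise)) -> North
  L (left (90° counter-clockwise)) -> West
  R (right (90° clockwise)) -> North
Final: North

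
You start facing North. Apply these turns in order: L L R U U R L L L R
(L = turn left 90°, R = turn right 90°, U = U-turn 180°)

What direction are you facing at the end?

Answer: Final heading: South

Derivation:
Start: North
  L (left (90° counter-clockwise)) -> West
  L (left (90° counter-clockwise)) -> South
  R (right (90° clockwise)) -> West
  U (U-turn (180°)) -> East
  U (U-turn (180°)) -> West
  R (right (90° clockwise)) -> North
  L (left (90° counter-clockwise)) -> West
  L (left (90° counter-clockwise)) -> South
  L (left (90° counter-clockwise)) -> East
  R (right (90° clockwise)) -> South
Final: South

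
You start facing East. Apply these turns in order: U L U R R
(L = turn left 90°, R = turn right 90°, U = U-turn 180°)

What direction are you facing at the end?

Start: East
  U (U-turn (180°)) -> West
  L (left (90° counter-clockwise)) -> South
  U (U-turn (180°)) -> North
  R (right (90° clockwise)) -> East
  R (right (90° clockwise)) -> South
Final: South

Answer: Final heading: South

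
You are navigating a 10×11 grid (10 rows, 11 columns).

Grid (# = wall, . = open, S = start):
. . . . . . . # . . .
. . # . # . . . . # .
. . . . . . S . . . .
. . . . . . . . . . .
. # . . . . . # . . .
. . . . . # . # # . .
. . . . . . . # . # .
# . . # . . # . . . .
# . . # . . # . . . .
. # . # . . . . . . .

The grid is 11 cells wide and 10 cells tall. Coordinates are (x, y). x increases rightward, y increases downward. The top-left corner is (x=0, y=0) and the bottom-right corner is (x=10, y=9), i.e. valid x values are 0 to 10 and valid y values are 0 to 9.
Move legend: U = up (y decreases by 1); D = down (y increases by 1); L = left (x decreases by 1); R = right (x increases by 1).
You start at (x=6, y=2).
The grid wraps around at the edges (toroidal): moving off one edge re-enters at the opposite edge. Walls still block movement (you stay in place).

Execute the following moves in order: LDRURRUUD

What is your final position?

Start: (x=6, y=2)
  L (left): (x=6, y=2) -> (x=5, y=2)
  D (down): (x=5, y=2) -> (x=5, y=3)
  R (right): (x=5, y=3) -> (x=6, y=3)
  U (up): (x=6, y=3) -> (x=6, y=2)
  R (right): (x=6, y=2) -> (x=7, y=2)
  R (right): (x=7, y=2) -> (x=8, y=2)
  U (up): (x=8, y=2) -> (x=8, y=1)
  U (up): (x=8, y=1) -> (x=8, y=0)
  D (down): (x=8, y=0) -> (x=8, y=1)
Final: (x=8, y=1)

Answer: Final position: (x=8, y=1)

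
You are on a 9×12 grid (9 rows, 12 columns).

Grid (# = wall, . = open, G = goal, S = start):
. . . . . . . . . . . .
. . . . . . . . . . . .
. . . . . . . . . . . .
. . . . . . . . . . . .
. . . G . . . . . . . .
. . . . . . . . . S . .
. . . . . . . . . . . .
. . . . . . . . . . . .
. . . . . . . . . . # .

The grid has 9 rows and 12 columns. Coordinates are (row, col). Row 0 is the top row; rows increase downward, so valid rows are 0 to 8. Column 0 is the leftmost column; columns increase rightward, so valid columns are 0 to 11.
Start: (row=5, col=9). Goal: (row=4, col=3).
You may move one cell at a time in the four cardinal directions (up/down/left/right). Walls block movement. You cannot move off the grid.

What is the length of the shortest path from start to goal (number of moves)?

BFS from (row=5, col=9) until reaching (row=4, col=3):
  Distance 0: (row=5, col=9)
  Distance 1: (row=4, col=9), (row=5, col=8), (row=5, col=10), (row=6, col=9)
  Distance 2: (row=3, col=9), (row=4, col=8), (row=4, col=10), (row=5, col=7), (row=5, col=11), (row=6, col=8), (row=6, col=10), (row=7, col=9)
  Distance 3: (row=2, col=9), (row=3, col=8), (row=3, col=10), (row=4, col=7), (row=4, col=11), (row=5, col=6), (row=6, col=7), (row=6, col=11), (row=7, col=8), (row=7, col=10), (row=8, col=9)
  Distance 4: (row=1, col=9), (row=2, col=8), (row=2, col=10), (row=3, col=7), (row=3, col=11), (row=4, col=6), (row=5, col=5), (row=6, col=6), (row=7, col=7), (row=7, col=11), (row=8, col=8)
  Distance 5: (row=0, col=9), (row=1, col=8), (row=1, col=10), (row=2, col=7), (row=2, col=11), (row=3, col=6), (row=4, col=5), (row=5, col=4), (row=6, col=5), (row=7, col=6), (row=8, col=7), (row=8, col=11)
  Distance 6: (row=0, col=8), (row=0, col=10), (row=1, col=7), (row=1, col=11), (row=2, col=6), (row=3, col=5), (row=4, col=4), (row=5, col=3), (row=6, col=4), (row=7, col=5), (row=8, col=6)
  Distance 7: (row=0, col=7), (row=0, col=11), (row=1, col=6), (row=2, col=5), (row=3, col=4), (row=4, col=3), (row=5, col=2), (row=6, col=3), (row=7, col=4), (row=8, col=5)  <- goal reached here
One shortest path (7 moves): (row=5, col=9) -> (row=5, col=8) -> (row=5, col=7) -> (row=5, col=6) -> (row=5, col=5) -> (row=5, col=4) -> (row=5, col=3) -> (row=4, col=3)

Answer: Shortest path length: 7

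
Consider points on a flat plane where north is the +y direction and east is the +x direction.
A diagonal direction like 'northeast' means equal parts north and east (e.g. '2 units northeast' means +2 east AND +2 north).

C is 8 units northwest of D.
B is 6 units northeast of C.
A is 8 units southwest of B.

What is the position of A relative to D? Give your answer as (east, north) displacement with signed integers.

Place D at the origin (east=0, north=0).
  C is 8 units northwest of D: delta (east=-8, north=+8); C at (east=-8, north=8).
  B is 6 units northeast of C: delta (east=+6, north=+6); B at (east=-2, north=14).
  A is 8 units southwest of B: delta (east=-8, north=-8); A at (east=-10, north=6).
Therefore A relative to D: (east=-10, north=6).

Answer: A is at (east=-10, north=6) relative to D.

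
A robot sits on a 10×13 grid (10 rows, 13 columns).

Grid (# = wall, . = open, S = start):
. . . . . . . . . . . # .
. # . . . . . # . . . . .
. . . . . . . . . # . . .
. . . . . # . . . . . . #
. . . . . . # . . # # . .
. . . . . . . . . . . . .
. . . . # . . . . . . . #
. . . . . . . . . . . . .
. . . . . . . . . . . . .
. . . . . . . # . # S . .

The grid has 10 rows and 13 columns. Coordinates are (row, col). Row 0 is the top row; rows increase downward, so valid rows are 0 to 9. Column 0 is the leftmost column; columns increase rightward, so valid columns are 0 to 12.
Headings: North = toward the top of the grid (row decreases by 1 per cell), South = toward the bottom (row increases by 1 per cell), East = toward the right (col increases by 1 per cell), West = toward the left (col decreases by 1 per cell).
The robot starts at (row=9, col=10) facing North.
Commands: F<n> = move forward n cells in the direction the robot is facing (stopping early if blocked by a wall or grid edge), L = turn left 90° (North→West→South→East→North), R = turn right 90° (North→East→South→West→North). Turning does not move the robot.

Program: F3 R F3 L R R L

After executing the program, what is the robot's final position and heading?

Answer: Final position: (row=6, col=11), facing East

Derivation:
Start: (row=9, col=10), facing North
  F3: move forward 3, now at (row=6, col=10)
  R: turn right, now facing East
  F3: move forward 1/3 (blocked), now at (row=6, col=11)
  L: turn left, now facing North
  R: turn right, now facing East
  R: turn right, now facing South
  L: turn left, now facing East
Final: (row=6, col=11), facing East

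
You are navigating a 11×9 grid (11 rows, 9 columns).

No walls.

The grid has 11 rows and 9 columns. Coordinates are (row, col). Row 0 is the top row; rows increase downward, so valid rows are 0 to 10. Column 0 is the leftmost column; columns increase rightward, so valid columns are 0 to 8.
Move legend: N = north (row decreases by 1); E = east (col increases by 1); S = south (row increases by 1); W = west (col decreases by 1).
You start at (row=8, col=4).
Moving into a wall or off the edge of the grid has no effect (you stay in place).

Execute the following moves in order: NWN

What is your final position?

Start: (row=8, col=4)
  N (north): (row=8, col=4) -> (row=7, col=4)
  W (west): (row=7, col=4) -> (row=7, col=3)
  N (north): (row=7, col=3) -> (row=6, col=3)
Final: (row=6, col=3)

Answer: Final position: (row=6, col=3)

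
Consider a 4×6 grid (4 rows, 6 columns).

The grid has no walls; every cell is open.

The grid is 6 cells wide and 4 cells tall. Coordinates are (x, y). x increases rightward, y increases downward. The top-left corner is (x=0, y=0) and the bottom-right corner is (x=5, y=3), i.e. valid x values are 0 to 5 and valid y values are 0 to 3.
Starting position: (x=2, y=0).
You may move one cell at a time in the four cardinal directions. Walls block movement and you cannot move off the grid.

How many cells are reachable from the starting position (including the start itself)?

Answer: Reachable cells: 24

Derivation:
BFS flood-fill from (x=2, y=0):
  Distance 0: (x=2, y=0)
  Distance 1: (x=1, y=0), (x=3, y=0), (x=2, y=1)
  Distance 2: (x=0, y=0), (x=4, y=0), (x=1, y=1), (x=3, y=1), (x=2, y=2)
  Distance 3: (x=5, y=0), (x=0, y=1), (x=4, y=1), (x=1, y=2), (x=3, y=2), (x=2, y=3)
  Distance 4: (x=5, y=1), (x=0, y=2), (x=4, y=2), (x=1, y=3), (x=3, y=3)
  Distance 5: (x=5, y=2), (x=0, y=3), (x=4, y=3)
  Distance 6: (x=5, y=3)
Total reachable: 24 (grid has 24 open cells total)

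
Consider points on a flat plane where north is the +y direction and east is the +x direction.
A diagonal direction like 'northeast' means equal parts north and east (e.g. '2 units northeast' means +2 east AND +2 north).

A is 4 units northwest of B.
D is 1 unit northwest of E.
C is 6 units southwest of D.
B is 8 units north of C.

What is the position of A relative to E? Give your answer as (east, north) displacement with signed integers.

Answer: A is at (east=-11, north=7) relative to E.

Derivation:
Place E at the origin (east=0, north=0).
  D is 1 unit northwest of E: delta (east=-1, north=+1); D at (east=-1, north=1).
  C is 6 units southwest of D: delta (east=-6, north=-6); C at (east=-7, north=-5).
  B is 8 units north of C: delta (east=+0, north=+8); B at (east=-7, north=3).
  A is 4 units northwest of B: delta (east=-4, north=+4); A at (east=-11, north=7).
Therefore A relative to E: (east=-11, north=7).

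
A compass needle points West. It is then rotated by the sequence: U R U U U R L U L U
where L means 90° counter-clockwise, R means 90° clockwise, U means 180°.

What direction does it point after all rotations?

Answer: Final heading: West

Derivation:
Start: West
  U (U-turn (180°)) -> East
  R (right (90° clockwise)) -> South
  U (U-turn (180°)) -> North
  U (U-turn (180°)) -> South
  U (U-turn (180°)) -> North
  R (right (90° clockwise)) -> East
  L (left (90° counter-clockwise)) -> North
  U (U-turn (180°)) -> South
  L (left (90° counter-clockwise)) -> East
  U (U-turn (180°)) -> West
Final: West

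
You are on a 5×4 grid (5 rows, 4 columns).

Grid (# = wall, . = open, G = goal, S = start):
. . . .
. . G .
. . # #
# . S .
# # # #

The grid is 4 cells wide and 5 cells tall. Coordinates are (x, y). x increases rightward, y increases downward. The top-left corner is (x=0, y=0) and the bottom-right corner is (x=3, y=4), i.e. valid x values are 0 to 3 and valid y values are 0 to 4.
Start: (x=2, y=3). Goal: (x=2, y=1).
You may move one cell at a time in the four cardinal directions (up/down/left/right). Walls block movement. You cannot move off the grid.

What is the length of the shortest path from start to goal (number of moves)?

Answer: Shortest path length: 4

Derivation:
BFS from (x=2, y=3) until reaching (x=2, y=1):
  Distance 0: (x=2, y=3)
  Distance 1: (x=1, y=3), (x=3, y=3)
  Distance 2: (x=1, y=2)
  Distance 3: (x=1, y=1), (x=0, y=2)
  Distance 4: (x=1, y=0), (x=0, y=1), (x=2, y=1)  <- goal reached here
One shortest path (4 moves): (x=2, y=3) -> (x=1, y=3) -> (x=1, y=2) -> (x=1, y=1) -> (x=2, y=1)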